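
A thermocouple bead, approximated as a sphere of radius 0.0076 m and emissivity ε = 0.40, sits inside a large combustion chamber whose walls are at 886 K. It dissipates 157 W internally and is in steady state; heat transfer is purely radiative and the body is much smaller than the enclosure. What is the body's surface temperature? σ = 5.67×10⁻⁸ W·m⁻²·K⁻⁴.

For a small grey body in a large enclosure, net radiated power = εσA(T⁴ − T_w⁴).
Steady state: P = εσA(T⁴ − T_w⁴) with A = 4πr² = 7.258×10⁻⁴ m².
T⁴ = P/(εσA) + T_w⁴ = 157/(0.40·5.67×10⁻⁸·7.258×10⁻⁴) + (886)⁴
    = 9.537×10¹² + 6.162×10¹¹ = 1.015×10¹³ K⁴.

T ≈ 1790 K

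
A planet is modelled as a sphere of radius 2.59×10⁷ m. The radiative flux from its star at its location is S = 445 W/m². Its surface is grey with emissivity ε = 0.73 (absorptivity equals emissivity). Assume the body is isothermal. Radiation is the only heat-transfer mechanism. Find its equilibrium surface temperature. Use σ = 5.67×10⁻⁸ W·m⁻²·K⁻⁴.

T ≈ 210 K

At equilibrium, absorbed power = emitted power.
Absorbing cross-section = πr² = 2.107×10¹⁵ m²; emitting surface = 4πr² = 8.430×10¹⁵ m² (ratio 4).
εS·A_cross = εσ·A_surf·T⁴  ⇒  T⁴ = S/(4σ)   (ε cancels).
T⁴ = 445/(4·5.67×10⁻⁸) = 1.962×10⁹ K⁴.
T = (1.962×10⁹)^(1/4).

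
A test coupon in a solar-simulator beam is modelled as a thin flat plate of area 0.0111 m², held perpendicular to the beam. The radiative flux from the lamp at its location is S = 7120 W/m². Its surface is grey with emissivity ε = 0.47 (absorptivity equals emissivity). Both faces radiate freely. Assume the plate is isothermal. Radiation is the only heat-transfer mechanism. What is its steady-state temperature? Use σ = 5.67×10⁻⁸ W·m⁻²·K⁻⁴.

At equilibrium, absorbed power = emitted power.
Absorbing cross-section = A = 0.01110 m²; emitting surface = 2A = 0.02220 m² (ratio 2).
εS·A_cross = εσ·A_surf·T⁴  ⇒  T⁴ = S/(2σ)   (ε cancels).
T⁴ = 7120/(2·5.67×10⁻⁸) = 6.279×10¹⁰ K⁴.
T = (6.279×10¹⁰)^(1/4).

T ≈ 501 K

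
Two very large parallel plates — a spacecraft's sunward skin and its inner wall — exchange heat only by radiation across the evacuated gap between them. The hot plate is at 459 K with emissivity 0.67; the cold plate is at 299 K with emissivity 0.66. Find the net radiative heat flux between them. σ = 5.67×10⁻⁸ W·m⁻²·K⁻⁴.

q ≈ 1030 W/m²

For two infinite grey parallel plates, q = σ(T₁⁴ − T₂⁴)/(1/ε₁ + 1/ε₂ − 1).
T₁⁴ − T₂⁴ = 4.439×10¹⁰ − 7.993×10⁹ = 3.639×10¹⁰ K⁴.
1/ε₁ + 1/ε₂ − 1 = 1.493 + 1.515 − 1 = 2.008.
q = 5.67×10⁻⁸ × 3.639×10¹⁰ / 2.008.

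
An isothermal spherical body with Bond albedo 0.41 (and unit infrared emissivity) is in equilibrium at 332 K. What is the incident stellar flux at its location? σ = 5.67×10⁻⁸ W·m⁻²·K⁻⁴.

S ≈ 4670 W/m²

(1−a)S·πr² = σ·4πr²·T⁴ ⇒ S = 4σT⁴/(1−a).
S = 4·5.67×10⁻⁸·1.215×10¹⁰/0.590.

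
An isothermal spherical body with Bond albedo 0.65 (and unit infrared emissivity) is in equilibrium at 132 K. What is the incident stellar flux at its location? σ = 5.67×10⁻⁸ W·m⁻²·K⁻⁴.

S ≈ 197 W/m²

(1−a)S·πr² = σ·4πr²·T⁴ ⇒ S = 4σT⁴/(1−a).
S = 4·5.67×10⁻⁸·3.036×10⁸/0.350.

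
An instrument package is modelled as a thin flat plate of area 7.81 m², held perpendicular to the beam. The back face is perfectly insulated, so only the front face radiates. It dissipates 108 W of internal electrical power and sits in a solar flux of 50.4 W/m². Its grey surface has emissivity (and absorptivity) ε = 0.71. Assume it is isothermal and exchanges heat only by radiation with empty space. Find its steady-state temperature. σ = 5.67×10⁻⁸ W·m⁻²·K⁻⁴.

At steady state, absorbed solar power + internal power = radiated power.
Absorbed: α·S·A_cross = 0.71·50.4·7.810 = 279.5 W (cross-section A).
Total input = 279.5 + 108 = 387.5 W.
Radiated: εσ·A_surf·T⁴ with A_surf = A = 7.810 m².
T⁴ = 387.5/(0.71·5.67×10⁻⁸·7.810) = 1.232×10⁹ K⁴.

T ≈ 187 K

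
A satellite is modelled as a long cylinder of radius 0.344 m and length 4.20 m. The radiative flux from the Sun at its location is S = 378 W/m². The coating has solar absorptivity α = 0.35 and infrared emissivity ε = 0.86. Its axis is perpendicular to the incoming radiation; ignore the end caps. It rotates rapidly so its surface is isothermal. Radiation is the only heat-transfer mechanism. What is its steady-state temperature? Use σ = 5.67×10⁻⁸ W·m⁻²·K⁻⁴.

At equilibrium, absorbed power = emitted power.
Absorbing cross-section = 2rL = 2.890 m²; emitting surface = 2πrL = 9.078 m² (ratio π).
αS·A_cross = εσ·A_surf·T⁴  ⇒  T⁴ = αS/(ε·πσ).
T⁴ = 0.350·378/(0.86·π·5.67×10⁻⁸) = 8.636×10⁸ K⁴.
T = (8.636×10⁸)^(1/4).

T ≈ 171 K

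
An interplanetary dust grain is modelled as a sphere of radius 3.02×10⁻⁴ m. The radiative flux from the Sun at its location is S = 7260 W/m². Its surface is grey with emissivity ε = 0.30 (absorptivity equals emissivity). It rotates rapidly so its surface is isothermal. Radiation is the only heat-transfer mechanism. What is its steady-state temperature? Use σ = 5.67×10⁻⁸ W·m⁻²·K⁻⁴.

T ≈ 423 K

At equilibrium, absorbed power = emitted power.
Absorbing cross-section = πr² = 2.865×10⁻⁷ m²; emitting surface = 4πr² = 1.146×10⁻⁶ m² (ratio 4).
εS·A_cross = εσ·A_surf·T⁴  ⇒  T⁴ = S/(4σ)   (ε cancels).
T⁴ = 7260/(4·5.67×10⁻⁸) = 3.201×10¹⁰ K⁴.
T = (3.201×10¹⁰)^(1/4).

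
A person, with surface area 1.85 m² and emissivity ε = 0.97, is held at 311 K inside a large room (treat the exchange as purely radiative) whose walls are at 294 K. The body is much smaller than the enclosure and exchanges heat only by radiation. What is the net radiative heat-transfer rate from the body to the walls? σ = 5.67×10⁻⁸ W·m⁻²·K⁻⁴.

P_net ≈ 192 W

For a small grey body in a large enclosure: P_net = εσA(T_body⁴ − T_wall⁴).
A = 1.85 m²; T_body⁴ − T_wall⁴ = 9.355×10⁹ − 7.471×10⁹ = 1.884×10⁹ K⁴.
|P_net| = 0.97·5.67×10⁻⁸·1.850·1.884×10⁹.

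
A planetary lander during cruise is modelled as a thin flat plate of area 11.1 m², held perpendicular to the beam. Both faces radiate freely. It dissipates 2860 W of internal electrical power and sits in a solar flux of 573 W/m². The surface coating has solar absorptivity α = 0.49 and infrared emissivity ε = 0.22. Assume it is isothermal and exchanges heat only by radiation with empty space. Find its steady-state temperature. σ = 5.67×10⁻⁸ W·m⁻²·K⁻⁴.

At steady state, absorbed solar power + internal power = radiated power.
Absorbed: α·S·A_cross = 0.49·573·11.10 = 3117 W (cross-section A).
Total input = 3117 + 2860 = 5977 W.
Radiated: εσ·A_surf·T⁴ with A_surf = 2A = 22.20 m².
T⁴ = 5977/(0.22·5.67×10⁻⁸·22.20) = 2.158×10¹⁰ K⁴.

T ≈ 383 K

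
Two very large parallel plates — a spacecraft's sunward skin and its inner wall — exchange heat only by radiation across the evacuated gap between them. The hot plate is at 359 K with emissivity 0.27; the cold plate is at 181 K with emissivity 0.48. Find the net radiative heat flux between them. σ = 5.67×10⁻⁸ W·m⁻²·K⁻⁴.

q ≈ 184 W/m²

For two infinite grey parallel plates, q = σ(T₁⁴ − T₂⁴)/(1/ε₁ + 1/ε₂ − 1).
T₁⁴ − T₂⁴ = 1.661×10¹⁰ − 1.073×10⁹ = 1.554×10¹⁰ K⁴.
1/ε₁ + 1/ε₂ − 1 = 3.704 + 2.083 − 1 = 4.787.
q = 5.67×10⁻⁸ × 1.554×10¹⁰ / 4.787.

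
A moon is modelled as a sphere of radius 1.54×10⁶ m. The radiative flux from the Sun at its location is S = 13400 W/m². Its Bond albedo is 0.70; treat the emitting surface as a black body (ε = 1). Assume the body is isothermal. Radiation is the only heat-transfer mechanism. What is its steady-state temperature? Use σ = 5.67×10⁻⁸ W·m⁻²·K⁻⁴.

T ≈ 365 K

At equilibrium, absorbed power = emitted power.
Absorbing cross-section = πr² = 7.451×10¹² m²; emitting surface = 4πr² = 2.980×10¹³ m² (ratio 4).
(1−a)S·A_cross = εσ·A_surf·T⁴  ⇒  T⁴ = (1−a)S/(4σ).
T⁴ = 0.300·13400/(4·5.67×10⁻⁸) = 1.772×10¹⁰ K⁴.
T = (1.772×10¹⁰)^(1/4).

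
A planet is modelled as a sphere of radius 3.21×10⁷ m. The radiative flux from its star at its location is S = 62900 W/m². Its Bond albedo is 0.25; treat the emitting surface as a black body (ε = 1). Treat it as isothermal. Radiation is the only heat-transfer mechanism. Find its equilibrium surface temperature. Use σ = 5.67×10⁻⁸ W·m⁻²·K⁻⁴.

T ≈ 675 K

At equilibrium, absorbed power = emitted power.
Absorbing cross-section = πr² = 3.237×10¹⁵ m²; emitting surface = 4πr² = 1.295×10¹⁶ m² (ratio 4).
(1−a)S·A_cross = εσ·A_surf·T⁴  ⇒  T⁴ = (1−a)S/(4σ).
T⁴ = 0.750·62900/(4·5.67×10⁻⁸) = 2.080×10¹¹ K⁴.
T = (2.080×10¹¹)^(1/4).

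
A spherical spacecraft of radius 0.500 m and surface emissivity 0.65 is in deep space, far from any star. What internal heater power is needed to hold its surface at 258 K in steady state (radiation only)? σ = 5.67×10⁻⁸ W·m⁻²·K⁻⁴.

P = εσ·4πr²·T⁴.
4πr² = 3.142 m²; T⁴ = 4.431×10⁹ K⁴.
P = 0.65·5.67×10⁻⁸·3.142·4.431×10⁹.

P ≈ 513 W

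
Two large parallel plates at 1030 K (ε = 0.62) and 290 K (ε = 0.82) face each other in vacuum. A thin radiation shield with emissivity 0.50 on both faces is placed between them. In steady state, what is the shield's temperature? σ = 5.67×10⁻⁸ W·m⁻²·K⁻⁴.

T_s ≈ 849 K

In steady state the net flux on the hot side equals that on the cold side.
σ(T₁⁴−T_s⁴)/D₁ = σ(T_s⁴−T₂⁴)/D₂, with D₁ = 1/ε₁+1/ε_s−1 = 2.613, D₂ = 1/ε_s+1/ε₂−1 = 2.220.
Solve for T_s⁴: T_s⁴ = (D₂·T₁⁴ + D₁·T₂⁴)/(D₁+D₂) = 5.208×10¹¹ K⁴.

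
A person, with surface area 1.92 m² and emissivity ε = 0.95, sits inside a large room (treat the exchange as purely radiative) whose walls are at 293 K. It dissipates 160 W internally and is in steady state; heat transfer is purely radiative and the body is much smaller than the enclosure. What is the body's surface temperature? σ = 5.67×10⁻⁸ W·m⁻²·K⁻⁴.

T ≈ 307 K

For a small grey body in a large enclosure, net radiated power = εσA(T⁴ − T_w⁴).
Steady state: P = εσA(T⁴ − T_w⁴) with A = 1.92 m².
T⁴ = P/(εσA) + T_w⁴ = 160/(0.95·5.67×10⁻⁸·1.920) + (293)⁴
    = 1.547×10⁹ + 7.370×10⁹ = 8.917×10⁹ K⁴.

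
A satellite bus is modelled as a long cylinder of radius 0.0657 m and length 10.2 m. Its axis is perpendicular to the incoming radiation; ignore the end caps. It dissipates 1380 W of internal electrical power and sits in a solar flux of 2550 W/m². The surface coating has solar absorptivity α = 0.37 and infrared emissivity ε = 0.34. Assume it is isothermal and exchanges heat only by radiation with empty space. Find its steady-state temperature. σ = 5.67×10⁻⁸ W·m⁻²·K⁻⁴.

T ≈ 425 K

At steady state, absorbed solar power + internal power = radiated power.
Absorbed: α·S·A_cross = 0.37·2550·1.340 = 1265 W (cross-section 2rL).
Total input = 1265 + 1380 = 2645 W.
Radiated: εσ·A_surf·T⁴ with A_surf = 2πrL = 4.211 m².
T⁴ = 2645/(0.34·5.67×10⁻⁸·4.211) = 3.258×10¹⁰ K⁴.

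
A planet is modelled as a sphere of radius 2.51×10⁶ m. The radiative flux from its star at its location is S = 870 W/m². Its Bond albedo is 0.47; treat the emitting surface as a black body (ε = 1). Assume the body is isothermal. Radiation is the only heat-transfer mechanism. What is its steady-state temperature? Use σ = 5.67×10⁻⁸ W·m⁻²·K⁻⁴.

At equilibrium, absorbed power = emitted power.
Absorbing cross-section = πr² = 1.979×10¹³ m²; emitting surface = 4πr² = 7.917×10¹³ m² (ratio 4).
(1−a)S·A_cross = εσ·A_surf·T⁴  ⇒  T⁴ = (1−a)S/(4σ).
T⁴ = 0.530·870/(4·5.67×10⁻⁸) = 2.033×10⁹ K⁴.
T = (2.033×10⁹)^(1/4).

T ≈ 212 K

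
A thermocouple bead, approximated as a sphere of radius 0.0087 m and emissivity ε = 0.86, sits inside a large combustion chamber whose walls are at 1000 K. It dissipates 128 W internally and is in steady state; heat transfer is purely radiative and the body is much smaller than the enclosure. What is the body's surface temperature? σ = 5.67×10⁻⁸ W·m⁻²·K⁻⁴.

T ≈ 1390 K

For a small grey body in a large enclosure, net radiated power = εσA(T⁴ − T_w⁴).
Steady state: P = εσA(T⁴ − T_w⁴) with A = 4πr² = 9.511×10⁻⁴ m².
T⁴ = P/(εσA) + T_w⁴ = 128/(0.86·5.67×10⁻⁸·9.511×10⁻⁴) + (1000)⁴
    = 2.760×10¹² + 1.000×10¹² = 3.760×10¹² K⁴.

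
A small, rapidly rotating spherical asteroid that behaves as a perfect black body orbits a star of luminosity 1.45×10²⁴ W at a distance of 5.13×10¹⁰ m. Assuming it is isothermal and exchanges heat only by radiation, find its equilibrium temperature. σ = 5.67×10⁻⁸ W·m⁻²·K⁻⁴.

First find the stellar flux at distance d: S = L/(4πd²) = 1.45×10²⁴/(4π·(5.13×10¹⁰)²) = 43.85 W/m².
For an isothermal sphere, absorbed (1−a)S·πr² = emitted σ·4πr²·T⁴, so T⁴ = (1−a)S/(4σ).
T⁴ = 1.00·43.85/(4·5.67×10⁻⁸) = 1.933×10⁸ K⁴.

T ≈ 118 K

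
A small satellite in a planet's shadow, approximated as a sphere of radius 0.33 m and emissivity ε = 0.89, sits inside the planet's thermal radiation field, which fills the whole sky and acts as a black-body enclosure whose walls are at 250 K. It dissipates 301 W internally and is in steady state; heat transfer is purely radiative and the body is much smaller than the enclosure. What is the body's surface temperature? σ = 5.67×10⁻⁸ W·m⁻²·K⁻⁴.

For a small grey body in a large enclosure, net radiated power = εσA(T⁴ − T_w⁴).
Steady state: P = εσA(T⁴ − T_w⁴) with A = 4πr² = 1.368 m².
T⁴ = P/(εσA) + T_w⁴ = 301/(0.89·5.67×10⁻⁸·1.368) + (250)⁴
    = 4.359×10⁹ + 3.906×10⁹ = 8.265×10⁹ K⁴.

T ≈ 302 K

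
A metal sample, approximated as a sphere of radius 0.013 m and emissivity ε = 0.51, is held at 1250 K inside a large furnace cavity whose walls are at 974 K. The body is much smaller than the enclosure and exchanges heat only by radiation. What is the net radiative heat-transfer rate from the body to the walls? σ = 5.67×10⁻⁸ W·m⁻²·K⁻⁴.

P_net ≈ 94.7 W

For a small grey body in a large enclosure: P_net = εσA(T_body⁴ − T_wall⁴).
A = 4πr² = 0.002124 m²; T_body⁴ − T_wall⁴ = 2.441×10¹² − 9.000×10¹¹ = 1.541×10¹² K⁴.
|P_net| = 0.51·5.67×10⁻⁸·0.002124·1.541×10¹².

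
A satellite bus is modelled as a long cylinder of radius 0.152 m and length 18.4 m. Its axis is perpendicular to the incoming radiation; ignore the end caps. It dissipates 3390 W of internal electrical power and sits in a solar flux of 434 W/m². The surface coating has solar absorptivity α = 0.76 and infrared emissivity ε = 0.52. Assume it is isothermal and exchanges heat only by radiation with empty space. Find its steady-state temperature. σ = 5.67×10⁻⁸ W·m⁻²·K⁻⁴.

T ≈ 317 K

At steady state, absorbed solar power + internal power = radiated power.
Absorbed: α·S·A_cross = 0.76·434·5.594 = 1845 W (cross-section 2rL).
Total input = 1845 + 3390 = 5235 W.
Radiated: εσ·A_surf·T⁴ with A_surf = 2πrL = 17.57 m².
T⁴ = 5235/(0.52·5.67×10⁻⁸·17.57) = 1.010×10¹⁰ K⁴.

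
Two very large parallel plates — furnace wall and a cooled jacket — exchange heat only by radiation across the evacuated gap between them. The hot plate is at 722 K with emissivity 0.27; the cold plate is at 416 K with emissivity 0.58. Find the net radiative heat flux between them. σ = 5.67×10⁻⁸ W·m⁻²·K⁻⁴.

For two infinite grey parallel plates, q = σ(T₁⁴ − T₂⁴)/(1/ε₁ + 1/ε₂ − 1).
T₁⁴ − T₂⁴ = 2.717×10¹¹ − 2.995×10¹⁰ = 2.418×10¹¹ K⁴.
1/ε₁ + 1/ε₂ − 1 = 3.704 + 1.724 − 1 = 4.428.
q = 5.67×10⁻⁸ × 2.418×10¹¹ / 4.428.

q ≈ 3100 W/m²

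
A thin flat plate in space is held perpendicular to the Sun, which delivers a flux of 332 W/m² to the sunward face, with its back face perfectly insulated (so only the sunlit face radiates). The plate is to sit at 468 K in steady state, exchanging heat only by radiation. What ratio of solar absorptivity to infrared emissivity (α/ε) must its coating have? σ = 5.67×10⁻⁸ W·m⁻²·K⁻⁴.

Balance: αS·A = εσ·1A·T⁴ ⇒ α/ε = σT⁴/S.
α/ε = 5.67×10⁻⁸·(468)⁴/332 = 5.67×10⁻⁸·4.797×10¹⁰/332.

α/ε ≈ 8.19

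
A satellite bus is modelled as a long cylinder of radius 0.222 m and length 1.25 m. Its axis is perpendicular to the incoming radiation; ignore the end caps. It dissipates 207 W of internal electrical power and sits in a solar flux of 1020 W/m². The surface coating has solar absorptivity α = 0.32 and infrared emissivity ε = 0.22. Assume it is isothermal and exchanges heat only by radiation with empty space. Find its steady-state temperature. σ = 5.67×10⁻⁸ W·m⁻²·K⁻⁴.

At steady state, absorbed solar power + internal power = radiated power.
Absorbed: α·S·A_cross = 0.32·1020·0.5550 = 181.2 W (cross-section 2rL).
Total input = 181.2 + 207 = 388.2 W.
Radiated: εσ·A_surf·T⁴ with A_surf = 2πrL = 1.744 m².
T⁴ = 388.2/(0.22·5.67×10⁻⁸·1.744) = 1.785×10¹⁰ K⁴.

T ≈ 366 K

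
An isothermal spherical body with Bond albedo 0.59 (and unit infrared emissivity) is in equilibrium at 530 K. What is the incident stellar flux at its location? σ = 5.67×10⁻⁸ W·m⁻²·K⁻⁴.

S ≈ 43600 W/m²

(1−a)S·πr² = σ·4πr²·T⁴ ⇒ S = 4σT⁴/(1−a).
S = 4·5.67×10⁻⁸·7.890×10¹⁰/0.410.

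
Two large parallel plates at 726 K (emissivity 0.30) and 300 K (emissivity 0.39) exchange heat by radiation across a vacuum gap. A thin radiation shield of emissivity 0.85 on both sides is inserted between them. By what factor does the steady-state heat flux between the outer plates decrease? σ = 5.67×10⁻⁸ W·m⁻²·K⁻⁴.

Without shield: q₀ = σΔ(T⁴)/(1/ε₁+1/ε₂−1) with denominator 4.897.
With shield the two gaps are in series; the resistances add: (1/ε₁+1/ε_s−1)+(1/ε_s+1/ε₂−1) = 3.510+2.741 = 6.250.
Heat-flux ratio q₀/q = 6.250/4.897.

factor ≈ 1.28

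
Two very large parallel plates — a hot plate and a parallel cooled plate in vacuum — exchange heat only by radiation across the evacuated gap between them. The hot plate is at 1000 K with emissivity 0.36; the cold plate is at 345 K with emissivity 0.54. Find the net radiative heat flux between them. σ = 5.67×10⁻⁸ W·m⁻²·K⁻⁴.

For two infinite grey parallel plates, q = σ(T₁⁴ − T₂⁴)/(1/ε₁ + 1/ε₂ − 1).
T₁⁴ − T₂⁴ = 1.000×10¹² − 1.417×10¹⁰ = 9.858×10¹¹ K⁴.
1/ε₁ + 1/ε₂ − 1 = 2.778 + 1.852 − 1 = 3.630.
q = 5.67×10⁻⁸ × 9.858×10¹¹ / 3.630.

q ≈ 15400 W/m²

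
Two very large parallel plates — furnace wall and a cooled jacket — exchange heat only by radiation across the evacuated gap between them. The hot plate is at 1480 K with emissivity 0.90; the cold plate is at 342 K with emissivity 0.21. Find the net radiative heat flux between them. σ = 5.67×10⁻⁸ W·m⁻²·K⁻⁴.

q ≈ 55700 W/m²

For two infinite grey parallel plates, q = σ(T₁⁴ − T₂⁴)/(1/ε₁ + 1/ε₂ − 1).
T₁⁴ − T₂⁴ = 4.798×10¹² − 1.368×10¹⁰ = 4.784×10¹² K⁴.
1/ε₁ + 1/ε₂ − 1 = 1.111 + 4.762 − 1 = 4.873.
q = 5.67×10⁻⁸ × 4.784×10¹² / 4.873.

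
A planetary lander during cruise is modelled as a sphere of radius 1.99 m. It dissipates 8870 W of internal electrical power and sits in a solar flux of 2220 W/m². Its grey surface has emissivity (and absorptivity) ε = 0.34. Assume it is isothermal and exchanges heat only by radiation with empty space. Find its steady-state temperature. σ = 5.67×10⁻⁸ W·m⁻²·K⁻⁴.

At steady state, absorbed solar power + internal power = radiated power.
Absorbed: α·S·A_cross = 0.34·2220·12.44 = 9390 W (cross-section πr²).
Total input = 9390 + 8870 = 18260 W.
Radiated: εσ·A_surf·T⁴ with A_surf = 4πr² = 49.76 m².
T⁴ = 18260/(0.34·5.67×10⁻⁸·49.76) = 1.903×10¹⁰ K⁴.

T ≈ 371 K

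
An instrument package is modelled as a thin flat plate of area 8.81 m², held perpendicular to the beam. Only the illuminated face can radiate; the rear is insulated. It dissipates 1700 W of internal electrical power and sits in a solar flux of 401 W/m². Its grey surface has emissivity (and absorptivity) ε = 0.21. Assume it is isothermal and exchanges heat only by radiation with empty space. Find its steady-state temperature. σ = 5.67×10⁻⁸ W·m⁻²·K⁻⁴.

T ≈ 391 K

At steady state, absorbed solar power + internal power = radiated power.
Absorbed: α·S·A_cross = 0.21·401·8.810 = 741.9 W (cross-section A).
Total input = 741.9 + 1700 = 2442 W.
Radiated: εσ·A_surf·T⁴ with A_surf = A = 8.810 m².
T⁴ = 2442/(0.21·5.67×10⁻⁸·8.810) = 2.328×10¹⁰ K⁴.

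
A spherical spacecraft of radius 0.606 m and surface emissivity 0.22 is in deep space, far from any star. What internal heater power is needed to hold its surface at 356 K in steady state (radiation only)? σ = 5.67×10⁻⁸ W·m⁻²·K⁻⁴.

P ≈ 925 W

P = εσ·4πr²·T⁴.
4πr² = 4.615 m²; T⁴ = 1.606×10¹⁰ K⁴.
P = 0.22·5.67×10⁻⁸·4.615·1.606×10¹⁰.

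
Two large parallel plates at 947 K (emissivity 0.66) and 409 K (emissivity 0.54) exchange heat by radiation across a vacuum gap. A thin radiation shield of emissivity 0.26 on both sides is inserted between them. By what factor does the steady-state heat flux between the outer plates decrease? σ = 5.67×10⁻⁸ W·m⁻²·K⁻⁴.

Without shield: q₀ = σΔ(T⁴)/(1/ε₁+1/ε₂−1) with denominator 2.367.
With shield the two gaps are in series; the resistances add: (1/ε₁+1/ε_s−1)+(1/ε_s+1/ε₂−1) = 4.361+4.698 = 9.059.
Heat-flux ratio q₀/q = 9.059/2.367.

factor ≈ 3.83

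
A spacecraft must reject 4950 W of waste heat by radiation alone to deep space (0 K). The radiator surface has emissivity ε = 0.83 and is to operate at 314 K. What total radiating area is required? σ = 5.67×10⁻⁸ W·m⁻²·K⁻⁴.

A ≈ 10.8 m²

P = εσA T⁴ ⇒ A = P/(εσT⁴).
T⁴ = 9.721×10⁹ K⁴.
A = 4950/(0.83 × 5.67×10⁻⁸ × 9.721×10⁹).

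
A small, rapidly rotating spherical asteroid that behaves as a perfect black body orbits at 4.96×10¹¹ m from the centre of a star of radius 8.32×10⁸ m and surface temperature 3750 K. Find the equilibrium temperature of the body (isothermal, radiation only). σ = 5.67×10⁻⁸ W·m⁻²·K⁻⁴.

T ≈ 109 K

The star's surface emits σT_*⁴; at distance d the flux is S = σT_*⁴(R_*/d)².
S = 5.67×10⁻⁸·(3750)⁴·(8.32×10⁸/4.96×10¹¹)² = 31.55 W/m².
For an isothermal sphere T⁴ = (1−a)S/(4σ) = 1.391×10⁸ K⁴.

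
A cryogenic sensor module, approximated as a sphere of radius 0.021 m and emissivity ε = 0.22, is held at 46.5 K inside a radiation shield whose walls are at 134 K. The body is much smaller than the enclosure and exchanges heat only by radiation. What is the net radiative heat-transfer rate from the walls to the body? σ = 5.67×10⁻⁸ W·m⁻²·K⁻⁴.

P_net ≈ 0.0220 W

For a small grey body in a large enclosure: P_net = εσA(T_body⁴ − T_wall⁴).
A = 4πr² = 0.005542 m²; T_body⁴ − T_wall⁴ = 4.675×10⁶ − 3.224×10⁸ = -3.177×10⁸ K⁴.
|P_net| = 0.22·5.67×10⁻⁸·0.005542·3.177×10⁸.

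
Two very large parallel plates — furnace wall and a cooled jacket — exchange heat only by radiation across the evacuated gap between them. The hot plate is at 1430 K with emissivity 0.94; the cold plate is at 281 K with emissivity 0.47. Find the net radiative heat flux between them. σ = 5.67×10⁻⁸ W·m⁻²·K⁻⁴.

q ≈ 1.08×10⁵ W/m²

For two infinite grey parallel plates, q = σ(T₁⁴ − T₂⁴)/(1/ε₁ + 1/ε₂ − 1).
T₁⁴ − T₂⁴ = 4.182×10¹² − 6.235×10⁹ = 4.175×10¹² K⁴.
1/ε₁ + 1/ε₂ − 1 = 1.064 + 2.128 − 1 = 2.191.
q = 5.67×10⁻⁸ × 4.175×10¹² / 2.191.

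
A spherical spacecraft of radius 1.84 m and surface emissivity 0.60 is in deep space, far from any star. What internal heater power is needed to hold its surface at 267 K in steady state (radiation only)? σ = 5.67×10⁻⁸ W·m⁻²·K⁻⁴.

P ≈ 7360 W

P = εσ·4πr²·T⁴.
4πr² = 42.54 m²; T⁴ = 5.082×10⁹ K⁴.
P = 0.60·5.67×10⁻⁸·42.54·5.082×10⁹.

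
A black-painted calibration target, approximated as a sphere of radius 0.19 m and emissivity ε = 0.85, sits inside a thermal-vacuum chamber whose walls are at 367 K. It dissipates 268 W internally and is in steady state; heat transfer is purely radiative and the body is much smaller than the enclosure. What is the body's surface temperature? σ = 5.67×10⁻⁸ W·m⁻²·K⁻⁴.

T ≈ 418 K

For a small grey body in a large enclosure, net radiated power = εσA(T⁴ − T_w⁴).
Steady state: P = εσA(T⁴ − T_w⁴) with A = 4πr² = 0.4536 m².
T⁴ = P/(εσA) + T_w⁴ = 268/(0.85·5.67×10⁻⁸·0.4536) + (367)⁴
    = 1.226×10¹⁰ + 1.814×10¹⁰ = 3.040×10¹⁰ K⁴.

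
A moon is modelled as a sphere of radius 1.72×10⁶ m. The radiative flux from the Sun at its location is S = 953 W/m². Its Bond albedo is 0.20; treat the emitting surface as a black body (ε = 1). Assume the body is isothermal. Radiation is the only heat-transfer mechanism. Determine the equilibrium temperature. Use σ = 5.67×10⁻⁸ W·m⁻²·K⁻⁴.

T ≈ 241 K

At equilibrium, absorbed power = emitted power.
Absorbing cross-section = πr² = 9.294×10¹² m²; emitting surface = 4πr² = 3.718×10¹³ m² (ratio 4).
(1−a)S·A_cross = εσ·A_surf·T⁴  ⇒  T⁴ = (1−a)S/(4σ).
T⁴ = 0.800·953/(4·5.67×10⁻⁸) = 3.362×10⁹ K⁴.
T = (3.362×10⁹)^(1/4).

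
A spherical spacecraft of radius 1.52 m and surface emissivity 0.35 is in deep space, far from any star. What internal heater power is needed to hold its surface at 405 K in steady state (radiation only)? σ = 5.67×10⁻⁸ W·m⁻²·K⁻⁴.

P = εσ·4πr²·T⁴.
4πr² = 29.03 m²; T⁴ = 2.690×10¹⁰ K⁴.
P = 0.35·5.67×10⁻⁸·29.03·2.690×10¹⁰.

P ≈ 15500 W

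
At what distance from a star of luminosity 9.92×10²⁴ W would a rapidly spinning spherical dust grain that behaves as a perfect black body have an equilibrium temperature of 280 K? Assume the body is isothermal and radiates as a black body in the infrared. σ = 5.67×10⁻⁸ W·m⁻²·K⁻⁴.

For an isothermal black-emitting sphere, (1−a)S·πr² = σ·4πr²·T⁴ ⇒ S = 4σT⁴/(1−a).
S = 4·5.67×10⁻⁸·(280)⁴/1.00 = 1394 W/m².
Flux falls as S = L/(4πd²), so d = √(L/(4πS)) = √(9.92×10²⁴/(4π·1394)).

d ≈ 2.38×10¹⁰ m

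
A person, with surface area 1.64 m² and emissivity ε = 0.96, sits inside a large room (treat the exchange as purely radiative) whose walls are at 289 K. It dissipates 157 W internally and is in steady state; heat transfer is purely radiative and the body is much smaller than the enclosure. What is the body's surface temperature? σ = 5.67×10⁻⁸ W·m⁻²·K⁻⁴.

T ≈ 306 K

For a small grey body in a large enclosure, net radiated power = εσA(T⁴ − T_w⁴).
Steady state: P = εσA(T⁴ − T_w⁴) with A = 1.64 m².
T⁴ = P/(εσA) + T_w⁴ = 157/(0.96·5.67×10⁻⁸·1.640) + (289)⁴
    = 1.759×10⁹ + 6.976×10⁹ = 8.734×10⁹ K⁴.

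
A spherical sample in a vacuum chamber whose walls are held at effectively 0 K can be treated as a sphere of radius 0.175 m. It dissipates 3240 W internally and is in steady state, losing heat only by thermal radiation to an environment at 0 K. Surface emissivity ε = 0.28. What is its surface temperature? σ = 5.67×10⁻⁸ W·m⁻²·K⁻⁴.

T ≈ 853 K

Steady state: internal power = radiated power, P = εσA T⁴.
Radiating area A = 4πr² = 0.3848 m².
T⁴ = P/(εσA) = 3240/(0.28·5.67×10⁻⁸·0.3848) = 5.303×10¹¹ K⁴.
T = (5.303×10¹¹)^(1/4).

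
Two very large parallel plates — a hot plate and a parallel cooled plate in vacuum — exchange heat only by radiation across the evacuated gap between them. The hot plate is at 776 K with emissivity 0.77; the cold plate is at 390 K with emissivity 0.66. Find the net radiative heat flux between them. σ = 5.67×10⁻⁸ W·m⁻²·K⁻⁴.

For two infinite grey parallel plates, q = σ(T₁⁴ − T₂⁴)/(1/ε₁ + 1/ε₂ − 1).
T₁⁴ − T₂⁴ = 3.626×10¹¹ − 2.313×10¹⁰ = 3.395×10¹¹ K⁴.
1/ε₁ + 1/ε₂ − 1 = 1.299 + 1.515 − 1 = 1.814.
q = 5.67×10⁻⁸ × 3.395×10¹¹ / 1.814.

q ≈ 10600 W/m²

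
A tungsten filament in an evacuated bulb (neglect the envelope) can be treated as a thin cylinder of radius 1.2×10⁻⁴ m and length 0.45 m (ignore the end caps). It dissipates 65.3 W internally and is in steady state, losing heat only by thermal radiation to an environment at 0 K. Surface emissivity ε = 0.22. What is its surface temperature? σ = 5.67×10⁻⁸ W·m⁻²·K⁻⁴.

T ≈ 1980 K

Steady state: internal power = radiated power, P = εσA T⁴.
Radiating area A = 2πrL = 3.393×10⁻⁴ m².
T⁴ = P/(εσA) = 65.3/(0.22·5.67×10⁻⁸·3.393×10⁻⁴) = 1.543×10¹³ K⁴.
T = (1.543×10¹³)^(1/4).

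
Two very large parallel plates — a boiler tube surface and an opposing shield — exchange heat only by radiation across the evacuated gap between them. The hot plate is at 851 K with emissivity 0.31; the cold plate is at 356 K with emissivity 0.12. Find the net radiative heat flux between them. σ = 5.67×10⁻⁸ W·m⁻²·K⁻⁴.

q ≈ 2730 W/m²

For two infinite grey parallel plates, q = σ(T₁⁴ − T₂⁴)/(1/ε₁ + 1/ε₂ − 1).
T₁⁴ − T₂⁴ = 5.245×10¹¹ − 1.606×10¹⁰ = 5.084×10¹¹ K⁴.
1/ε₁ + 1/ε₂ − 1 = 3.226 + 8.333 − 1 = 10.56.
q = 5.67×10⁻⁸ × 5.084×10¹¹ / 10.56.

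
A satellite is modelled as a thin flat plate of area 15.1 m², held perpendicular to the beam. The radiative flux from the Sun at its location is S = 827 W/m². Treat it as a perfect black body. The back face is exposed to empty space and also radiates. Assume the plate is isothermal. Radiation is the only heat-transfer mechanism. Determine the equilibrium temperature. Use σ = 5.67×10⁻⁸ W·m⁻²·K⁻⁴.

At equilibrium, absorbed power = emitted power.
Absorbing cross-section = A = 15.10 m²; emitting surface = 2A = 30.20 m² (ratio 2).
S·A_cross = εσ·A_surf·T⁴  ⇒  T⁴ = S/(2σ).
T⁴ = 1.00·827/(2·5.67×10⁻⁸) = 7.293×10⁹ K⁴.
T = (7.293×10⁹)^(1/4).

T ≈ 292 K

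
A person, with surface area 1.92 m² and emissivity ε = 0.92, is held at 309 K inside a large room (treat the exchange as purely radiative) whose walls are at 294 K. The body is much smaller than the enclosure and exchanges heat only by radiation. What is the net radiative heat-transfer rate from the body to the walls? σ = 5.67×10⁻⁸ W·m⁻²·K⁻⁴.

P_net ≈ 165 W

For a small grey body in a large enclosure: P_net = εσA(T_body⁴ − T_wall⁴).
A = 1.92 m²; T_body⁴ − T_wall⁴ = 9.117×10⁹ − 7.471×10⁹ = 1.645×10⁹ K⁴.
|P_net| = 0.92·5.67×10⁻⁸·1.920·1.645×10⁹.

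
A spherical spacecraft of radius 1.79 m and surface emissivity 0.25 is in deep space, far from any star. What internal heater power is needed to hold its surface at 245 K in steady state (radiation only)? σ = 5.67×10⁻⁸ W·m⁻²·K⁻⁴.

P = εσ·4πr²·T⁴.
4πr² = 40.26 m²; T⁴ = 3.603×10⁹ K⁴.
P = 0.25·5.67×10⁻⁸·40.26·3.603×10⁹.

P ≈ 2060 W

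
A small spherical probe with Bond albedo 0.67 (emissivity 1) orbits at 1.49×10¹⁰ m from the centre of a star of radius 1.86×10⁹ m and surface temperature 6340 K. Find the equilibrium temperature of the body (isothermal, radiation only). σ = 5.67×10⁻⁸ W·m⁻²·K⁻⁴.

The star's surface emits σT_*⁴; at distance d the flux is S = σT_*⁴(R_*/d)².
S = 5.67×10⁻⁸·(6340)⁴·(1.86×10⁹/1.49×10¹⁰)² = 1.428×10⁶ W/m².
For an isothermal sphere T⁴ = (1−a)S/(4σ) = 2.077×10¹² K⁴.

T ≈ 1200 K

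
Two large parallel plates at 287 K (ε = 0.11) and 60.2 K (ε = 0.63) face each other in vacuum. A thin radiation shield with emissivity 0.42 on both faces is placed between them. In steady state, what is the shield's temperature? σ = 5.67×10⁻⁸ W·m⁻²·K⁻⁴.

T_s ≈ 197 K

In steady state the net flux on the hot side equals that on the cold side.
σ(T₁⁴−T_s⁴)/D₁ = σ(T_s⁴−T₂⁴)/D₂, with D₁ = 1/ε₁+1/ε_s−1 = 10.47, D₂ = 1/ε_s+1/ε₂−1 = 2.968.
Solve for T_s⁴: T_s⁴ = (D₂·T₁⁴ + D₁·T₂⁴)/(D₁+D₂) = 1.509×10⁹ K⁴.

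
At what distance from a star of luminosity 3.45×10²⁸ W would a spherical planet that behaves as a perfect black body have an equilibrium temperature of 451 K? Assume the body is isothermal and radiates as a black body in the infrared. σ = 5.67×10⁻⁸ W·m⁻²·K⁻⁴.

d ≈ 5.41×10¹¹ m

For an isothermal black-emitting sphere, (1−a)S·πr² = σ·4πr²·T⁴ ⇒ S = 4σT⁴/(1−a).
S = 4·5.67×10⁻⁸·(451)⁴/1.00 = 9383 W/m².
Flux falls as S = L/(4πd²), so d = √(L/(4πS)) = √(3.45×10²⁸/(4π·9383)).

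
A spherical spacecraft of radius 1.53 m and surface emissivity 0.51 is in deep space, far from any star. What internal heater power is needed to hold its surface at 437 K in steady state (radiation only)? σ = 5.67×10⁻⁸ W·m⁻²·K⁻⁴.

P ≈ 31000 W

P = εσ·4πr²·T⁴.
4πr² = 29.42 m²; T⁴ = 3.647×10¹⁰ K⁴.
P = 0.51·5.67×10⁻⁸·29.42·3.647×10¹⁰.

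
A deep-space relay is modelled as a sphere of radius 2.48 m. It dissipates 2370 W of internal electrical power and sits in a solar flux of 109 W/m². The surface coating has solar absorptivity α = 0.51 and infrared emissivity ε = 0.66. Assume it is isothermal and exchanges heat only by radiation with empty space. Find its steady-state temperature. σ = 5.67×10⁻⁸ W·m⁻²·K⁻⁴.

At steady state, absorbed solar power + internal power = radiated power.
Absorbed: α·S·A_cross = 0.51·109·19.32 = 1074 W (cross-section πr²).
Total input = 1074 + 2370 = 3444 W.
Radiated: εσ·A_surf·T⁴ with A_surf = 4πr² = 77.29 m².
T⁴ = 3444/(0.66·5.67×10⁻⁸·77.29) = 1.191×10⁹ K⁴.

T ≈ 186 K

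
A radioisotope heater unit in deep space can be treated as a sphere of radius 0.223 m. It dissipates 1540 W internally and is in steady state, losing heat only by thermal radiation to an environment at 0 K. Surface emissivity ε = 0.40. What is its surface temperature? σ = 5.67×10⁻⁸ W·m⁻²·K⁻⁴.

Steady state: internal power = radiated power, P = εσA T⁴.
Radiating area A = 4πr² = 0.6249 m².
T⁴ = P/(εσA) = 1540/(0.40·5.67×10⁻⁸·0.6249) = 1.087×10¹¹ K⁴.
T = (1.087×10¹¹)^(1/4).

T ≈ 574 K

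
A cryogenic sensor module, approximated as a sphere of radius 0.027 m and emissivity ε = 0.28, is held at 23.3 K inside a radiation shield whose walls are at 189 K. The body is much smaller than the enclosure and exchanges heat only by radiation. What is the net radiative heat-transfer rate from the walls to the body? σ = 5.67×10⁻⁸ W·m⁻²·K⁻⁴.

For a small grey body in a large enclosure: P_net = εσA(T_body⁴ − T_wall⁴).
A = 4πr² = 0.009161 m²; T_body⁴ − T_wall⁴ = 2.947×10⁵ − 1.276×10⁹ = -1.276×10⁹ K⁴.
|P_net| = 0.28·5.67×10⁻⁸·0.009161·1.276×10⁹.

P_net ≈ 0.186 W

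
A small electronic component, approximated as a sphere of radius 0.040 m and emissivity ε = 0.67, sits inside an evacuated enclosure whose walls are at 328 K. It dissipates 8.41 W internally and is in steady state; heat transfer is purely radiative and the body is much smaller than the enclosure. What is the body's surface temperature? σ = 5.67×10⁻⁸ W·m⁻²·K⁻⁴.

T ≈ 388 K

For a small grey body in a large enclosure, net radiated power = εσA(T⁴ − T_w⁴).
Steady state: P = εσA(T⁴ − T_w⁴) with A = 4πr² = 0.02011 m².
T⁴ = P/(εσA) + T_w⁴ = 8.41/(0.67·5.67×10⁻⁸·0.02011) + (328)⁴
    = 1.101×10¹⁰ + 1.157×10¹⁰ = 2.258×10¹⁰ K⁴.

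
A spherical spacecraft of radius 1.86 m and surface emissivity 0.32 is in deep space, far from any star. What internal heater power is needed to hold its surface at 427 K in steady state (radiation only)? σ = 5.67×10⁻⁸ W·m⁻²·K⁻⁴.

P = εσ·4πr²·T⁴.
4πr² = 43.47 m²; T⁴ = 3.324×10¹⁰ K⁴.
P = 0.32·5.67×10⁻⁸·43.47·3.324×10¹⁰.

P ≈ 26200 W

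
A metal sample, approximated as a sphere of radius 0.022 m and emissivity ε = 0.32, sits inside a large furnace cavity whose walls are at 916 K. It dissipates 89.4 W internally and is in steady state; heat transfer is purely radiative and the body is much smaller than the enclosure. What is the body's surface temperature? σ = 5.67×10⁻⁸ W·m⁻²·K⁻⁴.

T ≈ 1110 K

For a small grey body in a large enclosure, net radiated power = εσA(T⁴ − T_w⁴).
Steady state: P = εσA(T⁴ − T_w⁴) with A = 4πr² = 0.006082 m².
T⁴ = P/(εσA) + T_w⁴ = 89.4/(0.32·5.67×10⁻⁸·0.006082) + (916)⁴
    = 8.101×10¹¹ + 7.040×10¹¹ = 1.514×10¹² K⁴.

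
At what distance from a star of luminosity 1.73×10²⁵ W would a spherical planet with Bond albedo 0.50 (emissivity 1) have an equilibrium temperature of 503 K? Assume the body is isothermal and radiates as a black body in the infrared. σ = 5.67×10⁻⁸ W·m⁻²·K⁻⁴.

For an isothermal black-emitting sphere, (1−a)S·πr² = σ·4πr²·T⁴ ⇒ S = 4σT⁴/(1−a).
S = 4·5.67×10⁻⁸·(503)⁴/0.500 = 29040 W/m².
Flux falls as S = L/(4πd²), so d = √(L/(4πS)) = √(1.73×10²⁵/(4π·29040)).

d ≈ 6.89×10⁹ m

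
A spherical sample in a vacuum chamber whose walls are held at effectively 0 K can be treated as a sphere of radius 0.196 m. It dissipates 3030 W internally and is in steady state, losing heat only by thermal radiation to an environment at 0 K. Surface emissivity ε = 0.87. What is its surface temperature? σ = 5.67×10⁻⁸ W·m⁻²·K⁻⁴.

T ≈ 597 K

Steady state: internal power = radiated power, P = εσA T⁴.
Radiating area A = 4πr² = 0.4827 m².
T⁴ = P/(εσA) = 3030/(0.87·5.67×10⁻⁸·0.4827) = 1.272×10¹¹ K⁴.
T = (1.272×10¹¹)^(1/4).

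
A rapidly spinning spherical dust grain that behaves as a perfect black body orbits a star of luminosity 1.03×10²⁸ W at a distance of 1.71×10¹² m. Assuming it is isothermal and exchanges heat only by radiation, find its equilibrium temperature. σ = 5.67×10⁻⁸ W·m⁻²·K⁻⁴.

T ≈ 187 K

First find the stellar flux at distance d: S = L/(4πd²) = 1.03×10²⁸/(4π·(1.71×10¹²)²) = 280.3 W/m².
For an isothermal sphere, absorbed (1−a)S·πr² = emitted σ·4πr²·T⁴, so T⁴ = (1−a)S/(4σ).
T⁴ = 1.00·280.3/(4·5.67×10⁻⁸) = 1.236×10⁹ K⁴.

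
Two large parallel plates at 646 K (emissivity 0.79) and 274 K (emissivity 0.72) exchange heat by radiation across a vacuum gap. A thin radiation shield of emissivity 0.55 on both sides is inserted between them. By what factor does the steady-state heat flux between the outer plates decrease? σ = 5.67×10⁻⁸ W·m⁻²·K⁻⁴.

factor ≈ 2.59

Without shield: q₀ = σΔ(T⁴)/(1/ε₁+1/ε₂−1) with denominator 1.655.
With shield the two gaps are in series; the resistances add: (1/ε₁+1/ε_s−1)+(1/ε_s+1/ε₂−1) = 2.084+2.207 = 4.291.
Heat-flux ratio q₀/q = 4.291/1.655.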